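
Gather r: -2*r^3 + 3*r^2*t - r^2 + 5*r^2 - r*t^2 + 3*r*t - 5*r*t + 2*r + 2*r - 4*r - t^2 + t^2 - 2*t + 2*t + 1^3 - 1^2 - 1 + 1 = -2*r^3 + r^2*(3*t + 4) + r*(-t^2 - 2*t)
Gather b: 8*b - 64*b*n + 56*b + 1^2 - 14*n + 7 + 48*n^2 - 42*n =b*(64 - 64*n) + 48*n^2 - 56*n + 8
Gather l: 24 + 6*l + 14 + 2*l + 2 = 8*l + 40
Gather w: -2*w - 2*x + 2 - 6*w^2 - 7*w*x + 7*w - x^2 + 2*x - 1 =-6*w^2 + w*(5 - 7*x) - x^2 + 1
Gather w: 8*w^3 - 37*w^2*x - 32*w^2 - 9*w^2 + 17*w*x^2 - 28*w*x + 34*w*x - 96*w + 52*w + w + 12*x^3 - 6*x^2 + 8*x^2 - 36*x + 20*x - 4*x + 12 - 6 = 8*w^3 + w^2*(-37*x - 41) + w*(17*x^2 + 6*x - 43) + 12*x^3 + 2*x^2 - 20*x + 6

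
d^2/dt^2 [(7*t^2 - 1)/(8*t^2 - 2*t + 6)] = 2*(14*t^3 - 150*t^2 + 6*t + 37)/(64*t^6 - 48*t^5 + 156*t^4 - 73*t^3 + 117*t^2 - 27*t + 27)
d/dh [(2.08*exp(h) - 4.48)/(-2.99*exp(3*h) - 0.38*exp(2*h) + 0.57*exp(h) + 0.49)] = (12.4384*exp(3*h) - 39.3952*exp(2*h) - 3.4048*exp(h) + 3.5728)*exp(h)/(8.9401*exp(6*h) + 2.2724*exp(5*h) - 3.2642*exp(4*h) - 3.3634*exp(3*h) - 0.0475000000000001*exp(2*h) + 0.5586*exp(h) + 0.2401)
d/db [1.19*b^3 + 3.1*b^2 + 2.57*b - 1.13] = 3.57*b^2 + 6.2*b + 2.57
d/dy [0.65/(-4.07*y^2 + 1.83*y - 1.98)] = (5.291*y - 1.1895)/(4.07*y^2 - 1.83*y + 1.98)^2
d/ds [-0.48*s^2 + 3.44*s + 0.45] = 3.44 - 0.96*s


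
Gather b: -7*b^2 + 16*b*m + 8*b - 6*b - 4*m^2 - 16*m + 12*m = -7*b^2 + b*(16*m + 2) - 4*m^2 - 4*m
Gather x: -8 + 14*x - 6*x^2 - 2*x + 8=-6*x^2 + 12*x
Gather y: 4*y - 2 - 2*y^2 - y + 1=-2*y^2 + 3*y - 1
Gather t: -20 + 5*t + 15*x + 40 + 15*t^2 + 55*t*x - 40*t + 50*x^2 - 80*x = 15*t^2 + t*(55*x - 35) + 50*x^2 - 65*x + 20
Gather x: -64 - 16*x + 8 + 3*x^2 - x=3*x^2 - 17*x - 56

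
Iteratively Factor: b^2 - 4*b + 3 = (b - 1)*(b - 3)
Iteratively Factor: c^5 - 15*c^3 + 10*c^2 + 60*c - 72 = (c - 2)*(c^4 + 2*c^3 - 11*c^2 - 12*c + 36) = (c - 2)*(c + 3)*(c^3 - c^2 - 8*c + 12) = (c - 2)^2*(c + 3)*(c^2 + c - 6) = (c - 2)^3*(c + 3)*(c + 3)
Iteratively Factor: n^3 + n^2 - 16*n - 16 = (n + 1)*(n^2 - 16) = (n + 1)*(n + 4)*(n - 4)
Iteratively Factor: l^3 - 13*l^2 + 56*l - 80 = (l - 5)*(l^2 - 8*l + 16) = (l - 5)*(l - 4)*(l - 4)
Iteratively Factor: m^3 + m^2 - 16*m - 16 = (m + 1)*(m^2 - 16) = (m - 4)*(m + 1)*(m + 4)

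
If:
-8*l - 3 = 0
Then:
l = -3/8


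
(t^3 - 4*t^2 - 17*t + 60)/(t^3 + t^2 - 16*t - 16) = (t^2 - 8*t + 15)/(t^2 - 3*t - 4)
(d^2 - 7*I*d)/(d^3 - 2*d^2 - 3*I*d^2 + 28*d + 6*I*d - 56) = d/(d^2 + d*(-2 + 4*I) - 8*I)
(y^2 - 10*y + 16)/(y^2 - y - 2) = (y - 8)/(y + 1)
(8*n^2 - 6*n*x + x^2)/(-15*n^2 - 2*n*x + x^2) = (-8*n^2 + 6*n*x - x^2)/(15*n^2 + 2*n*x - x^2)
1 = 1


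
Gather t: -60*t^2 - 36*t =-60*t^2 - 36*t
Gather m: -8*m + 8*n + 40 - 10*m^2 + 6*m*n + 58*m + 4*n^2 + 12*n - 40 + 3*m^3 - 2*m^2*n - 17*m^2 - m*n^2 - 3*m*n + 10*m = 3*m^3 + m^2*(-2*n - 27) + m*(-n^2 + 3*n + 60) + 4*n^2 + 20*n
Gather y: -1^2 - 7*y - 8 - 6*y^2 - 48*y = -6*y^2 - 55*y - 9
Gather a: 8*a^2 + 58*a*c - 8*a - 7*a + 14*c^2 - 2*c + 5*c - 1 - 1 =8*a^2 + a*(58*c - 15) + 14*c^2 + 3*c - 2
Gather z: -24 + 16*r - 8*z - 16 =16*r - 8*z - 40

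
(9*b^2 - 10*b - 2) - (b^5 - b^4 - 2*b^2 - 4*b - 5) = -b^5 + b^4 + 11*b^2 - 6*b + 3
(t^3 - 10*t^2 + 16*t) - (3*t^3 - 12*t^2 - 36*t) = -2*t^3 + 2*t^2 + 52*t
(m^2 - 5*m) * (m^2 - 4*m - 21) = m^4 - 9*m^3 - m^2 + 105*m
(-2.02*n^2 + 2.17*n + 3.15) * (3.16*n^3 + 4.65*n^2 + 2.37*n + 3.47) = -6.3832*n^5 - 2.5358*n^4 + 15.2571*n^3 + 12.781*n^2 + 14.9954*n + 10.9305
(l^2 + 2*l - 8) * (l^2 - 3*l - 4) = l^4 - l^3 - 18*l^2 + 16*l + 32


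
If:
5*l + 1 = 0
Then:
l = -1/5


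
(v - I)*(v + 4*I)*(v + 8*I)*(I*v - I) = I*v^4 - 11*v^3 - I*v^3 + 11*v^2 - 20*I*v^2 - 32*v + 20*I*v + 32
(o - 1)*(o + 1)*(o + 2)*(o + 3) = o^4 + 5*o^3 + 5*o^2 - 5*o - 6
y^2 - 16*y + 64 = (y - 8)^2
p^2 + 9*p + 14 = (p + 2)*(p + 7)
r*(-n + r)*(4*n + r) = -4*n^2*r + 3*n*r^2 + r^3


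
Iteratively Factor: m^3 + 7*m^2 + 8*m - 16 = (m + 4)*(m^2 + 3*m - 4) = (m - 1)*(m + 4)*(m + 4)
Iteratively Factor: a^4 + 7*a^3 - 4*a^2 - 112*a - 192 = (a - 4)*(a^3 + 11*a^2 + 40*a + 48) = (a - 4)*(a + 4)*(a^2 + 7*a + 12) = (a - 4)*(a + 4)^2*(a + 3)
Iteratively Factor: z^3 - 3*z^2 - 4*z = (z)*(z^2 - 3*z - 4) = z*(z + 1)*(z - 4)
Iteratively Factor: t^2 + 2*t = (t)*(t + 2)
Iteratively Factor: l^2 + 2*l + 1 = (l + 1)*(l + 1)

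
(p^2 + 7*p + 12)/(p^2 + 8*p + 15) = (p + 4)/(p + 5)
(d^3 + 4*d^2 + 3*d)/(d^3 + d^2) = (d + 3)/d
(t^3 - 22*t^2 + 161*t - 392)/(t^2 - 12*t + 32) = (t^2 - 14*t + 49)/(t - 4)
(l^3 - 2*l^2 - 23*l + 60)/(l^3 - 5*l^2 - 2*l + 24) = (l + 5)/(l + 2)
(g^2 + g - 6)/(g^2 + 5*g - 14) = (g + 3)/(g + 7)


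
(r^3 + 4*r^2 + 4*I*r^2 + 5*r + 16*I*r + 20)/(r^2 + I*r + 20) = (r^2 + r*(4 - I) - 4*I)/(r - 4*I)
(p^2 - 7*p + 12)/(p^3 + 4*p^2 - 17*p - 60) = (p - 3)/(p^2 + 8*p + 15)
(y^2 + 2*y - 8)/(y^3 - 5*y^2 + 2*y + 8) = (y + 4)/(y^2 - 3*y - 4)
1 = 1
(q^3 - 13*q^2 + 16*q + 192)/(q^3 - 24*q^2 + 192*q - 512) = (q + 3)/(q - 8)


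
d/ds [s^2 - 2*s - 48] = 2*s - 2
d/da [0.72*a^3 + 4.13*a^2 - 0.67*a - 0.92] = 2.16*a^2 + 8.26*a - 0.67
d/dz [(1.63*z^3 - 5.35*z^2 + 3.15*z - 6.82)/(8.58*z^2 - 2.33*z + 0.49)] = (13.9854*z^4 - 7.5958*z^3 - 12.1654*z^2 + 111.7882*z - 14.3471)/(73.6164*z^4 - 39.9828*z^3 + 13.8373*z^2 - 2.2834*z + 0.2401)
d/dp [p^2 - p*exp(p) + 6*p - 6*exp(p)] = -p*exp(p) + 2*p - 7*exp(p) + 6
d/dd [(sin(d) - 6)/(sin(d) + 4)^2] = (16 - sin(d))*cos(d)/(sin(d) + 4)^3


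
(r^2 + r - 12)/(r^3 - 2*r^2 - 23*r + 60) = (r + 4)/(r^2 + r - 20)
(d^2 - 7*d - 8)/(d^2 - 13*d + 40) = (d + 1)/(d - 5)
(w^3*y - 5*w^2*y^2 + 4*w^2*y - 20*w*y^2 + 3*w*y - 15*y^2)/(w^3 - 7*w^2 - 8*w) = y*(w^2 - 5*w*y + 3*w - 15*y)/(w*(w - 8))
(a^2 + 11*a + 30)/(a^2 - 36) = (a + 5)/(a - 6)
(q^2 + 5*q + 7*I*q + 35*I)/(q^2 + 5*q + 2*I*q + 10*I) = (q + 7*I)/(q + 2*I)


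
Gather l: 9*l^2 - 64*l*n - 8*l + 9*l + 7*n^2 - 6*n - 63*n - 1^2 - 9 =9*l^2 + l*(1 - 64*n) + 7*n^2 - 69*n - 10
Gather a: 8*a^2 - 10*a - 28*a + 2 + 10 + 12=8*a^2 - 38*a + 24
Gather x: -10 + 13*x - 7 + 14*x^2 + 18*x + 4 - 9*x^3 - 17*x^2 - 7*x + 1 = -9*x^3 - 3*x^2 + 24*x - 12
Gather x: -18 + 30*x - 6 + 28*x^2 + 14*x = 28*x^2 + 44*x - 24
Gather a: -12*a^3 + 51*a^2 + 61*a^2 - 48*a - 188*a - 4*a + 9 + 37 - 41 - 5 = -12*a^3 + 112*a^2 - 240*a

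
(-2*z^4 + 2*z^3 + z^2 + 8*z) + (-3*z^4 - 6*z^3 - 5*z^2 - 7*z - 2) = -5*z^4 - 4*z^3 - 4*z^2 + z - 2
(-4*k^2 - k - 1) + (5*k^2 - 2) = k^2 - k - 3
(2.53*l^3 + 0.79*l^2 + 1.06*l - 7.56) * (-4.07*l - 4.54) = -10.2971*l^4 - 14.7015*l^3 - 7.9008*l^2 + 25.9568*l + 34.3224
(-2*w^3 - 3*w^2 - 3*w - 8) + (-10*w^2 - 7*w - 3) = -2*w^3 - 13*w^2 - 10*w - 11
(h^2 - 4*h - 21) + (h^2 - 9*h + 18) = 2*h^2 - 13*h - 3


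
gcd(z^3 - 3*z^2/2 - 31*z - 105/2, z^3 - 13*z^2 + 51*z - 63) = z - 7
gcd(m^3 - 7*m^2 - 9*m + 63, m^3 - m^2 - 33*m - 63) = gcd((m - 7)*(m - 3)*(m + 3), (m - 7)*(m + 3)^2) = m^2 - 4*m - 21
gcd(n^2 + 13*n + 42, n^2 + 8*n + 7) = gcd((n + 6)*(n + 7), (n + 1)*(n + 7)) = n + 7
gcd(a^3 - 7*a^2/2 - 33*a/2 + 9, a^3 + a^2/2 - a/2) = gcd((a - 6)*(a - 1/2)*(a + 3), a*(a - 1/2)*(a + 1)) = a - 1/2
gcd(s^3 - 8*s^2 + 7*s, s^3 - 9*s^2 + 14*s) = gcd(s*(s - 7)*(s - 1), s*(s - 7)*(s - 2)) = s^2 - 7*s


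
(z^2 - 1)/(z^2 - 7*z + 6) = (z + 1)/(z - 6)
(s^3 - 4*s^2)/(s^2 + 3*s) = s*(s - 4)/(s + 3)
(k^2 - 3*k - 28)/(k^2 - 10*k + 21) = (k + 4)/(k - 3)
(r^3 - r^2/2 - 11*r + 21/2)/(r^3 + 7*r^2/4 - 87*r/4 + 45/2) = 2*(2*r^2 + 5*r - 7)/(4*r^2 + 19*r - 30)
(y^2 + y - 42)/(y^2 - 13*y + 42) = (y + 7)/(y - 7)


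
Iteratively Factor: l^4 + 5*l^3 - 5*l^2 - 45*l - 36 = (l - 3)*(l^3 + 8*l^2 + 19*l + 12) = (l - 3)*(l + 3)*(l^2 + 5*l + 4) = (l - 3)*(l + 3)*(l + 4)*(l + 1)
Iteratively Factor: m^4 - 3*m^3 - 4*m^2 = (m - 4)*(m^3 + m^2) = (m - 4)*(m + 1)*(m^2) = m*(m - 4)*(m + 1)*(m)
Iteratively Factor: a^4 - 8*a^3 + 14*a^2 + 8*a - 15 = (a - 1)*(a^3 - 7*a^2 + 7*a + 15) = (a - 5)*(a - 1)*(a^2 - 2*a - 3) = (a - 5)*(a - 1)*(a + 1)*(a - 3)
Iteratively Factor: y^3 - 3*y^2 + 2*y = (y)*(y^2 - 3*y + 2) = y*(y - 1)*(y - 2)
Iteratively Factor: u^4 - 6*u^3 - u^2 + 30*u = (u + 2)*(u^3 - 8*u^2 + 15*u) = (u - 5)*(u + 2)*(u^2 - 3*u) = (u - 5)*(u - 3)*(u + 2)*(u)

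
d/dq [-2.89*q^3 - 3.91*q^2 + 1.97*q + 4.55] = -8.67*q^2 - 7.82*q + 1.97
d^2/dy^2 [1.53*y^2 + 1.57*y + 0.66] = 3.06000000000000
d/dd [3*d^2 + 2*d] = 6*d + 2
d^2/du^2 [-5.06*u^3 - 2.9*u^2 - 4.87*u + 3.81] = -30.36*u - 5.8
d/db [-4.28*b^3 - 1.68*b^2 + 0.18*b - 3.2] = -12.84*b^2 - 3.36*b + 0.18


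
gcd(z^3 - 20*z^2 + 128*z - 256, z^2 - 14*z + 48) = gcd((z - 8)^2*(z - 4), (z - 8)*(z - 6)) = z - 8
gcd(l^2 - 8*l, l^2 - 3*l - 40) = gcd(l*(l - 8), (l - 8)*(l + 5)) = l - 8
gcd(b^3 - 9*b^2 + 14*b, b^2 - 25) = 1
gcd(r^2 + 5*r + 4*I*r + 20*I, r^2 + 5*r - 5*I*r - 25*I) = r + 5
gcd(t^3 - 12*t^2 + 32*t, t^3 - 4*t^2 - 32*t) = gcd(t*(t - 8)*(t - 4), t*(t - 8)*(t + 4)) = t^2 - 8*t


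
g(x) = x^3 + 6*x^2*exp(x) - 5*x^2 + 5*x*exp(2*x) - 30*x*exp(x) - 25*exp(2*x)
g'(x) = 6*x^2*exp(x) + 3*x^2 + 10*x*exp(2*x) - 18*x*exp(x) - 10*x - 45*exp(2*x) - 30*exp(x)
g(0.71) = -128.08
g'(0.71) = -243.25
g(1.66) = -646.09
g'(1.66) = -1021.86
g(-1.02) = 3.11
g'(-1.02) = 4.20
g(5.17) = 27236.34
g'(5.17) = 213930.87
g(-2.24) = -26.38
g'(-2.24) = 40.99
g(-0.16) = -14.65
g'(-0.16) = -55.14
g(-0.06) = -20.74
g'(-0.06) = -67.05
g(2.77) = -3448.24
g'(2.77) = -4950.37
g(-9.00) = -1133.91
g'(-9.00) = 333.08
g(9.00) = 1314949972.87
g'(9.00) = 2957081070.85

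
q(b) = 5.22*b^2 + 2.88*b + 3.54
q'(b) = 10.44*b + 2.88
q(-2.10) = 20.51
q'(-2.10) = -19.04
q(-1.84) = 15.91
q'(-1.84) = -16.33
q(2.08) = 32.11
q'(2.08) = 24.60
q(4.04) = 100.37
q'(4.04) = 45.06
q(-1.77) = 14.80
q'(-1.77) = -15.60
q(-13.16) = 869.67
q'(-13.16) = -134.51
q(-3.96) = 73.99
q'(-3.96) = -38.46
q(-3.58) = 60.13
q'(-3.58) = -34.50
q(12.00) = 789.78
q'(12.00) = 128.16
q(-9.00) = 400.44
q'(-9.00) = -91.08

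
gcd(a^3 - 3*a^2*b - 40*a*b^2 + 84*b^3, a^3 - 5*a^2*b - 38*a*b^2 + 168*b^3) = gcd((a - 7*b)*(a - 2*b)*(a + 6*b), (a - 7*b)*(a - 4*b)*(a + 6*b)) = a^2 - a*b - 42*b^2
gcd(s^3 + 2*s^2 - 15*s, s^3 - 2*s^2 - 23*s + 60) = s^2 + 2*s - 15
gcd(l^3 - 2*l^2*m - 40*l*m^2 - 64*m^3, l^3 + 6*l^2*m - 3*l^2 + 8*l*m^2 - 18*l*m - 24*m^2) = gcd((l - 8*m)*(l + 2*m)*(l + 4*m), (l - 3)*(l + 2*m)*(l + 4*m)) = l^2 + 6*l*m + 8*m^2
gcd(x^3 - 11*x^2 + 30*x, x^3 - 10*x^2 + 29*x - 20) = x - 5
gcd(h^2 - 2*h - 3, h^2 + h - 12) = h - 3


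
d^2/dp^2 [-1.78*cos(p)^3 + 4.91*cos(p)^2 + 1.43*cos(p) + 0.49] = -0.0949999999999998*cos(p) - 9.82*cos(2*p) + 4.005*cos(3*p)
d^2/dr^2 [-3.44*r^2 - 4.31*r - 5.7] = -6.88000000000000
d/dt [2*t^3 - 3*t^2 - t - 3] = 6*t^2 - 6*t - 1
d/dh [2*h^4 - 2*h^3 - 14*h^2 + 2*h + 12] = 8*h^3 - 6*h^2 - 28*h + 2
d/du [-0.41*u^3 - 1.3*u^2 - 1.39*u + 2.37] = -1.23*u^2 - 2.6*u - 1.39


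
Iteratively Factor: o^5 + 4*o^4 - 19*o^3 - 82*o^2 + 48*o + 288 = (o + 3)*(o^4 + o^3 - 22*o^2 - 16*o + 96) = (o + 3)*(o + 4)*(o^3 - 3*o^2 - 10*o + 24) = (o - 4)*(o + 3)*(o + 4)*(o^2 + o - 6) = (o - 4)*(o + 3)^2*(o + 4)*(o - 2)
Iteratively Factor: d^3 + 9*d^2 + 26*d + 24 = (d + 4)*(d^2 + 5*d + 6) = (d + 2)*(d + 4)*(d + 3)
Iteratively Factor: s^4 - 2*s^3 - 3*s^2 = (s)*(s^3 - 2*s^2 - 3*s) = s*(s - 3)*(s^2 + s) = s*(s - 3)*(s + 1)*(s)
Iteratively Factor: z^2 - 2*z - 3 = (z + 1)*(z - 3)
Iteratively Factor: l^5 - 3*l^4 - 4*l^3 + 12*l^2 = (l - 3)*(l^4 - 4*l^2) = l*(l - 3)*(l^3 - 4*l) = l*(l - 3)*(l + 2)*(l^2 - 2*l) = l*(l - 3)*(l - 2)*(l + 2)*(l)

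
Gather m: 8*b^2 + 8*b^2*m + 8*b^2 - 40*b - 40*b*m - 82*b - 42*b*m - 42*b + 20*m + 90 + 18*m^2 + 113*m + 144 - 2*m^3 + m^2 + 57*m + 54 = 16*b^2 - 164*b - 2*m^3 + 19*m^2 + m*(8*b^2 - 82*b + 190) + 288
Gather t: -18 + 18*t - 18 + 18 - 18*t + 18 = 0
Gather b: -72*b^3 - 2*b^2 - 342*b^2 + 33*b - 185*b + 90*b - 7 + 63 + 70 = -72*b^3 - 344*b^2 - 62*b + 126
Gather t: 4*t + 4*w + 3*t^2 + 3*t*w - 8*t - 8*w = 3*t^2 + t*(3*w - 4) - 4*w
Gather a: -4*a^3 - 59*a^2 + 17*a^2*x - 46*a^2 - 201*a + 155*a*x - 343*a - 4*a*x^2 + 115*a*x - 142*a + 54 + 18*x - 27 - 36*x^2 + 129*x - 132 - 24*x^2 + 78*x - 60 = -4*a^3 + a^2*(17*x - 105) + a*(-4*x^2 + 270*x - 686) - 60*x^2 + 225*x - 165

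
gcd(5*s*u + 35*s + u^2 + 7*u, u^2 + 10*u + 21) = u + 7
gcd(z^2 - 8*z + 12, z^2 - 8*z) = 1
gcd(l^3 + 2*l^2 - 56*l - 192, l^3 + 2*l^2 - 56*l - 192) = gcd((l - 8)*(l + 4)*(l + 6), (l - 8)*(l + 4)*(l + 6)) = l^3 + 2*l^2 - 56*l - 192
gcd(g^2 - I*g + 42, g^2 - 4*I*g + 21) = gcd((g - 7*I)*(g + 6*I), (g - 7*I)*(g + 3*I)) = g - 7*I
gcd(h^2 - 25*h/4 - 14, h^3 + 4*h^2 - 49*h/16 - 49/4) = h + 7/4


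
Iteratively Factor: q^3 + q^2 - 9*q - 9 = (q + 1)*(q^2 - 9) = (q + 1)*(q + 3)*(q - 3)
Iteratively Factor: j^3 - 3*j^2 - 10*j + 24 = (j - 4)*(j^2 + j - 6) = (j - 4)*(j - 2)*(j + 3)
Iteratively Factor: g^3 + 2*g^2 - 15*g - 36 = (g + 3)*(g^2 - g - 12) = (g - 4)*(g + 3)*(g + 3)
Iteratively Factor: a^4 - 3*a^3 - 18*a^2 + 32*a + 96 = (a - 4)*(a^3 + a^2 - 14*a - 24) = (a - 4)*(a + 3)*(a^2 - 2*a - 8) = (a - 4)^2*(a + 3)*(a + 2)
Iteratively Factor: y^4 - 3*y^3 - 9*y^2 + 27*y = (y + 3)*(y^3 - 6*y^2 + 9*y) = (y - 3)*(y + 3)*(y^2 - 3*y) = (y - 3)^2*(y + 3)*(y)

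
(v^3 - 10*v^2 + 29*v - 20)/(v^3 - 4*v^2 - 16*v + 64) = (v^2 - 6*v + 5)/(v^2 - 16)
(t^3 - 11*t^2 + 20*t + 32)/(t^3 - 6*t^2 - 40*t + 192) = (t + 1)/(t + 6)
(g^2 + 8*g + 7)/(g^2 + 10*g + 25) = (g^2 + 8*g + 7)/(g^2 + 10*g + 25)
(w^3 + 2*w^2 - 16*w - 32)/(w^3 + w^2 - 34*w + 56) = (w^2 + 6*w + 8)/(w^2 + 5*w - 14)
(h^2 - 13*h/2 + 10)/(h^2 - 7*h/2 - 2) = (2*h - 5)/(2*h + 1)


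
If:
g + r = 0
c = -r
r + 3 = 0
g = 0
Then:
No Solution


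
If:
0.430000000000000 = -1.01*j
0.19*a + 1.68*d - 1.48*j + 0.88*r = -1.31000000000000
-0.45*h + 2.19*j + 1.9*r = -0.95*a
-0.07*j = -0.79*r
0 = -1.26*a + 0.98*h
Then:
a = 2.70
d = -1.44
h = 3.48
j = -0.43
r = -0.04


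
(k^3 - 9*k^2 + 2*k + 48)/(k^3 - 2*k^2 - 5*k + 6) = (k - 8)/(k - 1)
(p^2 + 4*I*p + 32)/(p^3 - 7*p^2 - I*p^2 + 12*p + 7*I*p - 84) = (p + 8*I)/(p^2 + p*(-7 + 3*I) - 21*I)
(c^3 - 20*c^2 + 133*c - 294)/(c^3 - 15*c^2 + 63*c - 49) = (c - 6)/(c - 1)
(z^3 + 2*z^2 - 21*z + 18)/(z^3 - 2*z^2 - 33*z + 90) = (z - 1)/(z - 5)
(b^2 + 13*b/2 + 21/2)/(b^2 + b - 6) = (b + 7/2)/(b - 2)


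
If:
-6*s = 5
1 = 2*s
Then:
No Solution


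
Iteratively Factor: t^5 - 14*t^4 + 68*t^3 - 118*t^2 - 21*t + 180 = (t - 5)*(t^4 - 9*t^3 + 23*t^2 - 3*t - 36) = (t - 5)*(t - 3)*(t^3 - 6*t^2 + 5*t + 12) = (t - 5)*(t - 3)^2*(t^2 - 3*t - 4) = (t - 5)*(t - 4)*(t - 3)^2*(t + 1)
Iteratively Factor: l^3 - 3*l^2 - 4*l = (l)*(l^2 - 3*l - 4) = l*(l + 1)*(l - 4)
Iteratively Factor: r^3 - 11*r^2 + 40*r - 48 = (r - 4)*(r^2 - 7*r + 12) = (r - 4)*(r - 3)*(r - 4)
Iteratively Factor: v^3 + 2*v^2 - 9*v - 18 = (v + 3)*(v^2 - v - 6) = (v - 3)*(v + 3)*(v + 2)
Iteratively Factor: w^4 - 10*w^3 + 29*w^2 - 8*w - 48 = (w - 4)*(w^3 - 6*w^2 + 5*w + 12) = (w - 4)*(w - 3)*(w^2 - 3*w - 4) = (w - 4)*(w - 3)*(w + 1)*(w - 4)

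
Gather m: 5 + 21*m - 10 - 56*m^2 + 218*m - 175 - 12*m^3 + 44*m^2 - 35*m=-12*m^3 - 12*m^2 + 204*m - 180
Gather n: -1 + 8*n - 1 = 8*n - 2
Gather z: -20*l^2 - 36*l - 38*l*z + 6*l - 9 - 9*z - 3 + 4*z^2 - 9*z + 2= -20*l^2 - 30*l + 4*z^2 + z*(-38*l - 18) - 10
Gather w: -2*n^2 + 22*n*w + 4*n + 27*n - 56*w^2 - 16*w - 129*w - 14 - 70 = -2*n^2 + 31*n - 56*w^2 + w*(22*n - 145) - 84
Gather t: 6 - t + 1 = 7 - t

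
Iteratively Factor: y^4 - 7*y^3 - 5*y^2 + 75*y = (y + 3)*(y^3 - 10*y^2 + 25*y) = y*(y + 3)*(y^2 - 10*y + 25) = y*(y - 5)*(y + 3)*(y - 5)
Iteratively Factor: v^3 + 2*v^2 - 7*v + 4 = (v - 1)*(v^2 + 3*v - 4) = (v - 1)^2*(v + 4)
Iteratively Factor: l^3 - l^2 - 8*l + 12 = (l - 2)*(l^2 + l - 6) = (l - 2)^2*(l + 3)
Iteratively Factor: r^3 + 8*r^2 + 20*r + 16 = (r + 4)*(r^2 + 4*r + 4) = (r + 2)*(r + 4)*(r + 2)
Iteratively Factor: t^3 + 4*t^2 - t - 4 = (t + 1)*(t^2 + 3*t - 4) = (t - 1)*(t + 1)*(t + 4)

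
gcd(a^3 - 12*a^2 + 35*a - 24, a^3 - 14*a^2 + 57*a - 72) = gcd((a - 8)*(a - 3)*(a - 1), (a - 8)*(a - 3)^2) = a^2 - 11*a + 24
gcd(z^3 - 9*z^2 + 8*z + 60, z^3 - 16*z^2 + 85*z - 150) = z^2 - 11*z + 30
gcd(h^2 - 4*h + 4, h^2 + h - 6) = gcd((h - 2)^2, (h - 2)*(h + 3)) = h - 2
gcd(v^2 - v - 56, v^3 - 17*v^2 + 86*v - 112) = v - 8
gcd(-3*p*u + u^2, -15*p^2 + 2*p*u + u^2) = 3*p - u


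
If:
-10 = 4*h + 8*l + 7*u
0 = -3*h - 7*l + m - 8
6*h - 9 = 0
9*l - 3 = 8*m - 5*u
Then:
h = 3/2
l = -89/41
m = -221/82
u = 8/41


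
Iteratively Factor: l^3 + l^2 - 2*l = (l - 1)*(l^2 + 2*l) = l*(l - 1)*(l + 2)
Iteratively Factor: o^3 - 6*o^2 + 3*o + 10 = (o + 1)*(o^2 - 7*o + 10) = (o - 2)*(o + 1)*(o - 5)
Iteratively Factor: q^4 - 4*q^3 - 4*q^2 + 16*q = (q - 2)*(q^3 - 2*q^2 - 8*q) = q*(q - 2)*(q^2 - 2*q - 8) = q*(q - 2)*(q + 2)*(q - 4)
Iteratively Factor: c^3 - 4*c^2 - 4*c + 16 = (c - 4)*(c^2 - 4) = (c - 4)*(c - 2)*(c + 2)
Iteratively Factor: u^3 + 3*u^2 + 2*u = (u + 2)*(u^2 + u) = u*(u + 2)*(u + 1)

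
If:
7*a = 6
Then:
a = 6/7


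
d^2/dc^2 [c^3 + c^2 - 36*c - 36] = 6*c + 2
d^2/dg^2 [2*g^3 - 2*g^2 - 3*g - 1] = 12*g - 4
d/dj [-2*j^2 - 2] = -4*j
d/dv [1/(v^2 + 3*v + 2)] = (-2*v - 3)/(v^2 + 3*v + 2)^2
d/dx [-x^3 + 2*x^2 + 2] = x*(4 - 3*x)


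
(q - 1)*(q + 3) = q^2 + 2*q - 3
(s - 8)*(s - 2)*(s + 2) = s^3 - 8*s^2 - 4*s + 32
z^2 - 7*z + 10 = (z - 5)*(z - 2)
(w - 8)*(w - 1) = w^2 - 9*w + 8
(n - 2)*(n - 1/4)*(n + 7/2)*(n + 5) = n^4 + 25*n^3/4 - 9*n^2/8 - 281*n/8 + 35/4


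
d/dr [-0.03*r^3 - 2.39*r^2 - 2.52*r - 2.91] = -0.09*r^2 - 4.78*r - 2.52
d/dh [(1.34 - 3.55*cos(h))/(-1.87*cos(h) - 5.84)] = -23.2378*sin(h)/(1.87*cos(h) + 5.84)^2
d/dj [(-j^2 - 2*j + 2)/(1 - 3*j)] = (3*j^2 - 2*j + 4)/(9*j^2 - 6*j + 1)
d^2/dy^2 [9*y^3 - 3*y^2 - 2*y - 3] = 54*y - 6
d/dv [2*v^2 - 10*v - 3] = 4*v - 10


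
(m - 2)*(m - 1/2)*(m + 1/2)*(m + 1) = m^4 - m^3 - 9*m^2/4 + m/4 + 1/2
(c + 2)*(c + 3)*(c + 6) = c^3 + 11*c^2 + 36*c + 36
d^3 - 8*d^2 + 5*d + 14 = (d - 7)*(d - 2)*(d + 1)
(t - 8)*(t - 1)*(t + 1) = t^3 - 8*t^2 - t + 8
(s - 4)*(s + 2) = s^2 - 2*s - 8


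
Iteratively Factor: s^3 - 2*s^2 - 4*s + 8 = (s - 2)*(s^2 - 4) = (s - 2)*(s + 2)*(s - 2)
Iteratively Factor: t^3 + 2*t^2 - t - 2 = (t + 1)*(t^2 + t - 2) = (t - 1)*(t + 1)*(t + 2)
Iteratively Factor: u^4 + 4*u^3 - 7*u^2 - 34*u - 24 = (u - 3)*(u^3 + 7*u^2 + 14*u + 8) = (u - 3)*(u + 4)*(u^2 + 3*u + 2) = (u - 3)*(u + 2)*(u + 4)*(u + 1)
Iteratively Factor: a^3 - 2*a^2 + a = (a)*(a^2 - 2*a + 1) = a*(a - 1)*(a - 1)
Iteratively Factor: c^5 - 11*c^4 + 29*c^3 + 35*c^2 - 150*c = (c - 5)*(c^4 - 6*c^3 - c^2 + 30*c) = (c - 5)*(c + 2)*(c^3 - 8*c^2 + 15*c) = (c - 5)^2*(c + 2)*(c^2 - 3*c) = c*(c - 5)^2*(c + 2)*(c - 3)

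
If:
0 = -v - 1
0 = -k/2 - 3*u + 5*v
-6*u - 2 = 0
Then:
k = -8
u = -1/3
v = -1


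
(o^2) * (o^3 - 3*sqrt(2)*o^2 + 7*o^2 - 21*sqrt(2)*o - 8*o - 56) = o^5 - 3*sqrt(2)*o^4 + 7*o^4 - 21*sqrt(2)*o^3 - 8*o^3 - 56*o^2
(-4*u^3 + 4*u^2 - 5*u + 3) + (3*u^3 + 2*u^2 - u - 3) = -u^3 + 6*u^2 - 6*u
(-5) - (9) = -14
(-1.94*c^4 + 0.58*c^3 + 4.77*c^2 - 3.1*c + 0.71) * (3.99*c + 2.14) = -7.7406*c^5 - 1.8374*c^4 + 20.2735*c^3 - 2.1612*c^2 - 3.8011*c + 1.5194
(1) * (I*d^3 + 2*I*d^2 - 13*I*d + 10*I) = I*d^3 + 2*I*d^2 - 13*I*d + 10*I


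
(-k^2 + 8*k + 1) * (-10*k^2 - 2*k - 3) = 10*k^4 - 78*k^3 - 23*k^2 - 26*k - 3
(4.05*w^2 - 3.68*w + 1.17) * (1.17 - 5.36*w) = -21.708*w^3 + 24.4633*w^2 - 10.5768*w + 1.3689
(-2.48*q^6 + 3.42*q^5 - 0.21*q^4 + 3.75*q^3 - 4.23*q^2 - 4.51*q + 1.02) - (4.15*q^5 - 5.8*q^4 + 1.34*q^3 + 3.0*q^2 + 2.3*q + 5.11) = -2.48*q^6 - 0.73*q^5 + 5.59*q^4 + 2.41*q^3 - 7.23*q^2 - 6.81*q - 4.09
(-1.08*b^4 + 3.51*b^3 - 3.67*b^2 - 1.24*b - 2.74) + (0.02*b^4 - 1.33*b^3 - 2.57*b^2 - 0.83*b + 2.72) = -1.06*b^4 + 2.18*b^3 - 6.24*b^2 - 2.07*b - 0.02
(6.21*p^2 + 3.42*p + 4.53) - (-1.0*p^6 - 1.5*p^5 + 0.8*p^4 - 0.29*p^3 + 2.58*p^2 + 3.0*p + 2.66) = 1.0*p^6 + 1.5*p^5 - 0.8*p^4 + 0.29*p^3 + 3.63*p^2 + 0.42*p + 1.87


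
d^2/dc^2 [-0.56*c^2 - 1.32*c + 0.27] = -1.12000000000000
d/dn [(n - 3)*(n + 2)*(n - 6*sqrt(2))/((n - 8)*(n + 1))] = (n^4 - 14*n^3 - 11*n^2 + 36*sqrt(2)*n^2 + 16*n + 24*sqrt(2)*n + 48 + 204*sqrt(2))/(n^4 - 14*n^3 + 33*n^2 + 112*n + 64)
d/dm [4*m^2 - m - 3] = 8*m - 1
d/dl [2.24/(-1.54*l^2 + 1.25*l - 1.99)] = (6.8992*l - 2.8)/(1.54*l^2 - 1.25*l + 1.99)^2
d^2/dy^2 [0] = 0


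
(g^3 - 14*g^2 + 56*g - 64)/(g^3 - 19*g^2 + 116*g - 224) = (g - 2)/(g - 7)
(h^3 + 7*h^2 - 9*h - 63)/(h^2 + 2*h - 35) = (h^2 - 9)/(h - 5)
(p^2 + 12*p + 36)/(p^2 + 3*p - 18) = (p + 6)/(p - 3)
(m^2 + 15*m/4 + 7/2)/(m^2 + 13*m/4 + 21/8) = 2*(m + 2)/(2*m + 3)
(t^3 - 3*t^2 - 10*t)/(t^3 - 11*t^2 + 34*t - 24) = t*(t^2 - 3*t - 10)/(t^3 - 11*t^2 + 34*t - 24)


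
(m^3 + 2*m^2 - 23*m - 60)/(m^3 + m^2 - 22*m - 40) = (m + 3)/(m + 2)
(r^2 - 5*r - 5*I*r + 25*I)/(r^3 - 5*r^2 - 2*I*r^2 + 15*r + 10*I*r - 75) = 1/(r + 3*I)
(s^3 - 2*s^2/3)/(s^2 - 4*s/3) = s*(3*s - 2)/(3*s - 4)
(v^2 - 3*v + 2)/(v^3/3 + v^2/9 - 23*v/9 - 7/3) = 9*(v^2 - 3*v + 2)/(3*v^3 + v^2 - 23*v - 21)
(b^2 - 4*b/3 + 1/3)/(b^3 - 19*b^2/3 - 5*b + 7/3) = (b - 1)/(b^2 - 6*b - 7)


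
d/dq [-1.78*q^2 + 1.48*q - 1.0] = 1.48 - 3.56*q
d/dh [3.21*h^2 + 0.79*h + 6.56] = 6.42*h + 0.79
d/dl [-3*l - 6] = -3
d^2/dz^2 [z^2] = 2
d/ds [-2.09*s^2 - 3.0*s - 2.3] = -4.18*s - 3.0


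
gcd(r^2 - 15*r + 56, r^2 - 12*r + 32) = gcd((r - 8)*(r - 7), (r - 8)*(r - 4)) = r - 8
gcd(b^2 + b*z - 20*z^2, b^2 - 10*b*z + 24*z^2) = -b + 4*z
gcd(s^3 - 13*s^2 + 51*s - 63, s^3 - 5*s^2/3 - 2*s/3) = 1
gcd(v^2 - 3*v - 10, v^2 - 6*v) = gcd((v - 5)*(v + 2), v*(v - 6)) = 1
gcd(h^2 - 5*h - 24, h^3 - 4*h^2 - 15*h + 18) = h + 3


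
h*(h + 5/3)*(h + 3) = h^3 + 14*h^2/3 + 5*h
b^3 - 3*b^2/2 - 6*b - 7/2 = (b - 7/2)*(b + 1)^2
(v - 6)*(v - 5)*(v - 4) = v^3 - 15*v^2 + 74*v - 120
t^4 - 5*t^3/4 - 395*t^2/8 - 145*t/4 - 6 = (t - 8)*(t + 1/4)*(t + 1/2)*(t + 6)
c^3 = c^3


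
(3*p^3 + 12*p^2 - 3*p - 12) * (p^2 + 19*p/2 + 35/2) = 3*p^5 + 81*p^4/2 + 327*p^3/2 + 339*p^2/2 - 333*p/2 - 210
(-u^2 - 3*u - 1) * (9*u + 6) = -9*u^3 - 33*u^2 - 27*u - 6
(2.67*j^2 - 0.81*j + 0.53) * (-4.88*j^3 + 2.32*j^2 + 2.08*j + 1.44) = -13.0296*j^5 + 10.1472*j^4 + 1.088*j^3 + 3.3896*j^2 - 0.0640000000000001*j + 0.7632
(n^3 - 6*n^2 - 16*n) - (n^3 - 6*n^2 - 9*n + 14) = -7*n - 14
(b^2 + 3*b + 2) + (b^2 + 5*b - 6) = 2*b^2 + 8*b - 4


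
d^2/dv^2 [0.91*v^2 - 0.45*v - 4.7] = 1.82000000000000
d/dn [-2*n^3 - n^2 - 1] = 2*n*(-3*n - 1)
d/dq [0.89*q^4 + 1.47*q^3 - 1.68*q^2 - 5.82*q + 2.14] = 3.56*q^3 + 4.41*q^2 - 3.36*q - 5.82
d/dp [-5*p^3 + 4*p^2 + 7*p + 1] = -15*p^2 + 8*p + 7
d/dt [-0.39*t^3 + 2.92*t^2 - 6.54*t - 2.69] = -1.17*t^2 + 5.84*t - 6.54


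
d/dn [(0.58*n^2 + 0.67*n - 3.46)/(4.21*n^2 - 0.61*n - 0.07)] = (-3.1745*n^2 + 29.052*n - 2.1575)/(17.7241*n^4 - 5.1362*n^3 - 0.2173*n^2 + 0.0854*n + 0.0049)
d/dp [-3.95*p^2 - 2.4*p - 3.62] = -7.9*p - 2.4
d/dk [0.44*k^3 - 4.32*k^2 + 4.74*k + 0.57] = 1.32*k^2 - 8.64*k + 4.74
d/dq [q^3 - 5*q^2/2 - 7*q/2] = 3*q^2 - 5*q - 7/2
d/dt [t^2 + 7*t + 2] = 2*t + 7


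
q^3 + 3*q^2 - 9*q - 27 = (q - 3)*(q + 3)^2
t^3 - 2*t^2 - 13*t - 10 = (t - 5)*(t + 1)*(t + 2)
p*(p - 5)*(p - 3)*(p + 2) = p^4 - 6*p^3 - p^2 + 30*p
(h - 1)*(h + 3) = h^2 + 2*h - 3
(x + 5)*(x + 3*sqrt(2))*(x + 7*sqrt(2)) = x^3 + 5*x^2 + 10*sqrt(2)*x^2 + 42*x + 50*sqrt(2)*x + 210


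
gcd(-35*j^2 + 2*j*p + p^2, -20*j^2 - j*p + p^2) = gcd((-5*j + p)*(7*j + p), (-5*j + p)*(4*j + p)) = -5*j + p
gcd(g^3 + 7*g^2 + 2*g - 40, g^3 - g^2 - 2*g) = g - 2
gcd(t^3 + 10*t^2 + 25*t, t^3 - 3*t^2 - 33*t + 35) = t + 5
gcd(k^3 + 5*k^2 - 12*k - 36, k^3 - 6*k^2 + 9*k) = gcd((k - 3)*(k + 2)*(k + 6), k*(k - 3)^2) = k - 3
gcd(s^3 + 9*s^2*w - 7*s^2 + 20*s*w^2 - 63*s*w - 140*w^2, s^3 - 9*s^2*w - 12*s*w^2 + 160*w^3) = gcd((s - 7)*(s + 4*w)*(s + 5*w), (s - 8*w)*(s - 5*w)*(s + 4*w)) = s + 4*w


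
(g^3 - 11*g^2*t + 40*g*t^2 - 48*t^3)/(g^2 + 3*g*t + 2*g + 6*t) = (g^3 - 11*g^2*t + 40*g*t^2 - 48*t^3)/(g^2 + 3*g*t + 2*g + 6*t)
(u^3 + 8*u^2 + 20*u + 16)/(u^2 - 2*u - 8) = (u^2 + 6*u + 8)/(u - 4)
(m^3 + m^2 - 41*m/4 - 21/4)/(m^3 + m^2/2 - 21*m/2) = (m + 1/2)/m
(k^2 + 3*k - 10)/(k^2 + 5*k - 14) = (k + 5)/(k + 7)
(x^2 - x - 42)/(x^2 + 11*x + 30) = (x - 7)/(x + 5)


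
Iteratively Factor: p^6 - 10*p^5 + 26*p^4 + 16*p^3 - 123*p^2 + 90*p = (p - 3)*(p^5 - 7*p^4 + 5*p^3 + 31*p^2 - 30*p) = (p - 3)^2*(p^4 - 4*p^3 - 7*p^2 + 10*p) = p*(p - 3)^2*(p^3 - 4*p^2 - 7*p + 10) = p*(p - 3)^2*(p - 1)*(p^2 - 3*p - 10) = p*(p - 3)^2*(p - 1)*(p + 2)*(p - 5)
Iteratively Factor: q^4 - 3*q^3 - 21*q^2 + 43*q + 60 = (q + 4)*(q^3 - 7*q^2 + 7*q + 15) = (q + 1)*(q + 4)*(q^2 - 8*q + 15) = (q - 5)*(q + 1)*(q + 4)*(q - 3)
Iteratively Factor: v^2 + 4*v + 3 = (v + 3)*(v + 1)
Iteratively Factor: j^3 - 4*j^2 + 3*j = (j - 3)*(j^2 - j) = (j - 3)*(j - 1)*(j)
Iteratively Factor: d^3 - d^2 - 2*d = (d - 2)*(d^2 + d) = (d - 2)*(d + 1)*(d)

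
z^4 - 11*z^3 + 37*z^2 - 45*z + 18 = (z - 6)*(z - 3)*(z - 1)^2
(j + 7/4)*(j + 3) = j^2 + 19*j/4 + 21/4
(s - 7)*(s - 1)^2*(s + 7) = s^4 - 2*s^3 - 48*s^2 + 98*s - 49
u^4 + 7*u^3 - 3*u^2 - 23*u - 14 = (u - 2)*(u + 1)^2*(u + 7)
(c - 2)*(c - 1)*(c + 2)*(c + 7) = c^4 + 6*c^3 - 11*c^2 - 24*c + 28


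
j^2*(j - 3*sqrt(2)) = j^3 - 3*sqrt(2)*j^2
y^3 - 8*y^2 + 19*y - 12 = (y - 4)*(y - 3)*(y - 1)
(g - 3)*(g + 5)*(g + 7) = g^3 + 9*g^2 - g - 105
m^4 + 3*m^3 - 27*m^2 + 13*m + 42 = (m - 3)*(m - 2)*(m + 1)*(m + 7)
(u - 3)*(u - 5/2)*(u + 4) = u^3 - 3*u^2/2 - 29*u/2 + 30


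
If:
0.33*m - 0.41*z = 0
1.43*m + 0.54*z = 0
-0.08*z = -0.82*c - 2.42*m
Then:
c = 0.00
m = 0.00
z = 0.00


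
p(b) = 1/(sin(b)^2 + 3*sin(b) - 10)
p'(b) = (-2*sin(b)*cos(b) - 3*cos(b))/(sin(b)^2 + 3*sin(b) - 10)^2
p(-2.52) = -0.09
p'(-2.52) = 0.01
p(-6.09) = -0.11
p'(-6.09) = -0.04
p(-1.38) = -0.08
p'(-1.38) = -0.00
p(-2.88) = -0.09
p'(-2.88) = 0.02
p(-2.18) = -0.08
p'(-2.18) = 0.01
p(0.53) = -0.12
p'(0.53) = -0.05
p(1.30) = -0.16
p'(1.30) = -0.03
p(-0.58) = -0.09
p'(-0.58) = -0.01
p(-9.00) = -0.09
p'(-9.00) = 0.02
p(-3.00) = -0.10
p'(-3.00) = 0.02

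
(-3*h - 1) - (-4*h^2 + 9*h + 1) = 4*h^2 - 12*h - 2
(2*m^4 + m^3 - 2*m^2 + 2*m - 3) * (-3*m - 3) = -6*m^5 - 9*m^4 + 3*m^3 + 3*m + 9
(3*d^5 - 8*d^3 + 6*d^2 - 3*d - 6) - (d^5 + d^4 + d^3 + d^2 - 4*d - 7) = 2*d^5 - d^4 - 9*d^3 + 5*d^2 + d + 1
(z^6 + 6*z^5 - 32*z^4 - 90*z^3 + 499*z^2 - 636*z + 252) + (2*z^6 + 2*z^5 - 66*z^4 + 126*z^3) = 3*z^6 + 8*z^5 - 98*z^4 + 36*z^3 + 499*z^2 - 636*z + 252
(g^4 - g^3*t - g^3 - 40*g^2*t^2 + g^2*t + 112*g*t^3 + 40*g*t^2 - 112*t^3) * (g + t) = g^5 - g^4 - 41*g^3*t^2 + 72*g^2*t^3 + 41*g^2*t^2 + 112*g*t^4 - 72*g*t^3 - 112*t^4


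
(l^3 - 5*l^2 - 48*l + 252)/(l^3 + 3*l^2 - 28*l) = (l^2 - 12*l + 36)/(l*(l - 4))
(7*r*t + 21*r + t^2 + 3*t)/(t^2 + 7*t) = (7*r*t + 21*r + t^2 + 3*t)/(t*(t + 7))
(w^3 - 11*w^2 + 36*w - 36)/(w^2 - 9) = (w^2 - 8*w + 12)/(w + 3)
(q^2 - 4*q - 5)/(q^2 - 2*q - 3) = (q - 5)/(q - 3)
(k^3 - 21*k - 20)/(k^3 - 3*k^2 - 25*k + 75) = (k^2 + 5*k + 4)/(k^2 + 2*k - 15)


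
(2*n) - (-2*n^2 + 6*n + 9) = 2*n^2 - 4*n - 9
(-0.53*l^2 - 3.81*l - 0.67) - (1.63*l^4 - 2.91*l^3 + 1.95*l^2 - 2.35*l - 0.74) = -1.63*l^4 + 2.91*l^3 - 2.48*l^2 - 1.46*l + 0.07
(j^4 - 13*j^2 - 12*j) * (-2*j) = -2*j^5 + 26*j^3 + 24*j^2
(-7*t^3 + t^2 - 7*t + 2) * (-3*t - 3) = 21*t^4 + 18*t^3 + 18*t^2 + 15*t - 6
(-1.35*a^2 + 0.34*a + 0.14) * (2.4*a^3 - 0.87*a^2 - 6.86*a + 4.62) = -3.24*a^5 + 1.9905*a^4 + 9.3012*a^3 - 8.6912*a^2 + 0.6104*a + 0.6468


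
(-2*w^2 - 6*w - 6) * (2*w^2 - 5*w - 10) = -4*w^4 - 2*w^3 + 38*w^2 + 90*w + 60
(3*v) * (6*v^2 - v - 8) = 18*v^3 - 3*v^2 - 24*v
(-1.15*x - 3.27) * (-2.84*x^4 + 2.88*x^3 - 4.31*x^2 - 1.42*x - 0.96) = 3.266*x^5 + 5.9748*x^4 - 4.4611*x^3 + 15.7267*x^2 + 5.7474*x + 3.1392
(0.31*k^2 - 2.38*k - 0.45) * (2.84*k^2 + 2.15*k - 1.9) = 0.8804*k^4 - 6.0927*k^3 - 6.984*k^2 + 3.5545*k + 0.855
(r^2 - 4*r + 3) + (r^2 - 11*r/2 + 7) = 2*r^2 - 19*r/2 + 10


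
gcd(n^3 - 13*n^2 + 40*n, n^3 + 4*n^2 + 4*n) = n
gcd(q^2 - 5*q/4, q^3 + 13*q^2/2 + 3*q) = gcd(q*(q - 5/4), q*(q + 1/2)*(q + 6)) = q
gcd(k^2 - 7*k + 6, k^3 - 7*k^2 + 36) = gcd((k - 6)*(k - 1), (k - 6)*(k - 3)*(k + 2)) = k - 6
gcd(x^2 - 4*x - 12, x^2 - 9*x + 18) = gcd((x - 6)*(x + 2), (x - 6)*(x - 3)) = x - 6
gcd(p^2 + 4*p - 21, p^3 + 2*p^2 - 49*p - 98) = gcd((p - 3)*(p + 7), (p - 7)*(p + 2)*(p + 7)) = p + 7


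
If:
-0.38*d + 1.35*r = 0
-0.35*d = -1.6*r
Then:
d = 0.00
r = 0.00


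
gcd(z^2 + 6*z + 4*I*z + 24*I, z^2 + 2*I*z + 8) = z + 4*I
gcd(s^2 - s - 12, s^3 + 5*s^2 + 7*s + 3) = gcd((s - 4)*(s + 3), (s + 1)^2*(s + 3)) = s + 3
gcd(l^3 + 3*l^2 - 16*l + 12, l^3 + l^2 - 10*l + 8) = l^2 - 3*l + 2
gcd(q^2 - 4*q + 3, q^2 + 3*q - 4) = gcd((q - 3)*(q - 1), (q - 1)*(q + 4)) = q - 1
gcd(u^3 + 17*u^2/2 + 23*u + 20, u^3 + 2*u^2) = u + 2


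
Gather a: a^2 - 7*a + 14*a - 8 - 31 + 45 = a^2 + 7*a + 6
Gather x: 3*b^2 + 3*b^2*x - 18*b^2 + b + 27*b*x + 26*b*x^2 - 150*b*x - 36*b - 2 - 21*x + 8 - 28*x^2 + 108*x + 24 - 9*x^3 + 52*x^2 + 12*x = -15*b^2 - 35*b - 9*x^3 + x^2*(26*b + 24) + x*(3*b^2 - 123*b + 99) + 30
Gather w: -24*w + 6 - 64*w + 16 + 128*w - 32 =40*w - 10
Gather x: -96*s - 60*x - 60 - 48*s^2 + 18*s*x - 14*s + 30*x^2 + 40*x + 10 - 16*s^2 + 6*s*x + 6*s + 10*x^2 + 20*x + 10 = -64*s^2 + 24*s*x - 104*s + 40*x^2 - 40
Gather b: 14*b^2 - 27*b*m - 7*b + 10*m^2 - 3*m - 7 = 14*b^2 + b*(-27*m - 7) + 10*m^2 - 3*m - 7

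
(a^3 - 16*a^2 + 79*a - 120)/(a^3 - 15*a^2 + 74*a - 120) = (a^2 - 11*a + 24)/(a^2 - 10*a + 24)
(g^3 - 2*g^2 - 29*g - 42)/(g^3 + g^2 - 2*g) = (g^2 - 4*g - 21)/(g*(g - 1))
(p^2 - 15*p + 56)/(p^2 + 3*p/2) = 2*(p^2 - 15*p + 56)/(p*(2*p + 3))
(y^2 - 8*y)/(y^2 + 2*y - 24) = y*(y - 8)/(y^2 + 2*y - 24)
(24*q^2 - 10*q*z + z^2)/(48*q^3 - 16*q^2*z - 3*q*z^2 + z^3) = (-6*q + z)/(-12*q^2 + q*z + z^2)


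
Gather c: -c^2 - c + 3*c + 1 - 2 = -c^2 + 2*c - 1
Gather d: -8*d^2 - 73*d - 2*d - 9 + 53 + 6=-8*d^2 - 75*d + 50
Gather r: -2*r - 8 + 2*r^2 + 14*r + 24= 2*r^2 + 12*r + 16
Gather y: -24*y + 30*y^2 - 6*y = 30*y^2 - 30*y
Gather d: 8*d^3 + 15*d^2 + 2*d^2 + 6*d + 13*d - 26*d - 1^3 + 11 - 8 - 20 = 8*d^3 + 17*d^2 - 7*d - 18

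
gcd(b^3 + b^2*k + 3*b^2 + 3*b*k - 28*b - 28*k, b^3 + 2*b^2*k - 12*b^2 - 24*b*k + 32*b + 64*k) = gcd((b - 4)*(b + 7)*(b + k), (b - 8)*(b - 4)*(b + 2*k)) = b - 4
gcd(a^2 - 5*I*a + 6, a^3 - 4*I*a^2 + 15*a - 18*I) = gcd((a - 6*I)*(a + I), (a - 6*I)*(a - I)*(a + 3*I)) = a - 6*I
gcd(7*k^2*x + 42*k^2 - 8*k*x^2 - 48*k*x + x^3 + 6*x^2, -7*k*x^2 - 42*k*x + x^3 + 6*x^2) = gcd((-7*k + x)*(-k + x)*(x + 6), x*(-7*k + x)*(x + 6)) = -7*k*x - 42*k + x^2 + 6*x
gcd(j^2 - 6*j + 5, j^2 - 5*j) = j - 5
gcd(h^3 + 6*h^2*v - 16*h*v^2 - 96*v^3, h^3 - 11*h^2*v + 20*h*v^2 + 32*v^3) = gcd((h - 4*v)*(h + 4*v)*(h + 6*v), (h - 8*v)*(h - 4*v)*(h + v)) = -h + 4*v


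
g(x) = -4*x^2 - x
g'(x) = -8*x - 1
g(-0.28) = -0.03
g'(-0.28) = 1.24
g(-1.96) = -13.41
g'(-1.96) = 14.68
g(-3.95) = -58.46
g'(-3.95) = 30.60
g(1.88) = -16.02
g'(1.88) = -16.04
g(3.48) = -51.92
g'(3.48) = -28.84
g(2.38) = -25.04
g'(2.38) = -20.04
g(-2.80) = -28.56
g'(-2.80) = 21.40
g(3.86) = -63.46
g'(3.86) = -31.88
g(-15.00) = -885.00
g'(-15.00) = 119.00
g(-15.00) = -885.00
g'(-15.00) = 119.00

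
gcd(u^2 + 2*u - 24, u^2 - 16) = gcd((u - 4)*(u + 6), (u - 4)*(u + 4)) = u - 4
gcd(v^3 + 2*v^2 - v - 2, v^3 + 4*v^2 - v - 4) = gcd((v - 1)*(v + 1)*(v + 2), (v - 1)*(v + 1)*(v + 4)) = v^2 - 1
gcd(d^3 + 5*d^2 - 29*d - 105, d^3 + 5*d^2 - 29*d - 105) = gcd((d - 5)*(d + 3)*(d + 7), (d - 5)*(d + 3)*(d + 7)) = d^3 + 5*d^2 - 29*d - 105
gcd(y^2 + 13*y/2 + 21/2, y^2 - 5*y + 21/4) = 1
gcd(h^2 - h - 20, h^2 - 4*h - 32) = h + 4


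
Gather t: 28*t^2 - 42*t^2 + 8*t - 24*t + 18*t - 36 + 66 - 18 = -14*t^2 + 2*t + 12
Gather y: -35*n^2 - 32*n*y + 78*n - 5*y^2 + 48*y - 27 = -35*n^2 + 78*n - 5*y^2 + y*(48 - 32*n) - 27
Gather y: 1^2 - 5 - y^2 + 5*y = -y^2 + 5*y - 4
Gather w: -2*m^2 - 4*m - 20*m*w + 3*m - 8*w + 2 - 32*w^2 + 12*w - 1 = -2*m^2 - m - 32*w^2 + w*(4 - 20*m) + 1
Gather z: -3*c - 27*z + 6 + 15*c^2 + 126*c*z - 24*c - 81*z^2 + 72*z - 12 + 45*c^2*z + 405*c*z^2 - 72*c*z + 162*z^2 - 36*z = 15*c^2 - 27*c + z^2*(405*c + 81) + z*(45*c^2 + 54*c + 9) - 6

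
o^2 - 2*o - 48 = (o - 8)*(o + 6)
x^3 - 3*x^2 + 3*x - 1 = (x - 1)^3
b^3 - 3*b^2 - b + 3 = (b - 3)*(b - 1)*(b + 1)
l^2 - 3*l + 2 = (l - 2)*(l - 1)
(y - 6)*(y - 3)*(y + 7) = y^3 - 2*y^2 - 45*y + 126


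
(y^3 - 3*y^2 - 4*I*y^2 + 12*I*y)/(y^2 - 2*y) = (y^2 - 3*y - 4*I*y + 12*I)/(y - 2)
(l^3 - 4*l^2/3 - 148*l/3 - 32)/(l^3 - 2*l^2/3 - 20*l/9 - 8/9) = 3*(l^2 - 2*l - 48)/(3*l^2 - 4*l - 4)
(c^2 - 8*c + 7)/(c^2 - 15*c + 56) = (c - 1)/(c - 8)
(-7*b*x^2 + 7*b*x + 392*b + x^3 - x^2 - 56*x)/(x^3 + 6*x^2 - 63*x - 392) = (-7*b + x)/(x + 7)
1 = 1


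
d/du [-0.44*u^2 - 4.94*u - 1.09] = -0.88*u - 4.94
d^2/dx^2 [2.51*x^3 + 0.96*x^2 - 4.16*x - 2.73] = 15.06*x + 1.92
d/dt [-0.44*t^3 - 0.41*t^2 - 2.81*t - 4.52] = -1.32*t^2 - 0.82*t - 2.81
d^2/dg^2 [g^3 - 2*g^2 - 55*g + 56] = 6*g - 4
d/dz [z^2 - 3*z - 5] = 2*z - 3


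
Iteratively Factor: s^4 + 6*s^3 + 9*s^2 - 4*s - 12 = (s + 2)*(s^3 + 4*s^2 + s - 6) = (s + 2)^2*(s^2 + 2*s - 3) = (s + 2)^2*(s + 3)*(s - 1)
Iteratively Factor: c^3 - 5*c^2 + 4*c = (c)*(c^2 - 5*c + 4) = c*(c - 4)*(c - 1)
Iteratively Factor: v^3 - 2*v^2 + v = (v)*(v^2 - 2*v + 1) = v*(v - 1)*(v - 1)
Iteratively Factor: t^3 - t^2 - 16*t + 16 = (t - 4)*(t^2 + 3*t - 4) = (t - 4)*(t + 4)*(t - 1)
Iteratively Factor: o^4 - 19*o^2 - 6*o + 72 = (o - 2)*(o^3 + 2*o^2 - 15*o - 36) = (o - 4)*(o - 2)*(o^2 + 6*o + 9) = (o - 4)*(o - 2)*(o + 3)*(o + 3)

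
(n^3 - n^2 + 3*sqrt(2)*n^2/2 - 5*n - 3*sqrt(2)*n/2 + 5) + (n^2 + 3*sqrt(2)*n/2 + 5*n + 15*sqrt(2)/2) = n^3 + 3*sqrt(2)*n^2/2 + 5 + 15*sqrt(2)/2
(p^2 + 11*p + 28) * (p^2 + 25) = p^4 + 11*p^3 + 53*p^2 + 275*p + 700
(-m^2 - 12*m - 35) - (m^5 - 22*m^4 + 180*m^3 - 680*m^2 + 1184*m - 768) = -m^5 + 22*m^4 - 180*m^3 + 679*m^2 - 1196*m + 733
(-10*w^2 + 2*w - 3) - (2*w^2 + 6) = -12*w^2 + 2*w - 9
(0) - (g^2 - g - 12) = -g^2 + g + 12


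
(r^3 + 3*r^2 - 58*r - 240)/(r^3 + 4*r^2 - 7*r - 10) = (r^2 - 2*r - 48)/(r^2 - r - 2)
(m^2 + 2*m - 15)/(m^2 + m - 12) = (m + 5)/(m + 4)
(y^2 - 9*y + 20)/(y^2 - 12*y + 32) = (y - 5)/(y - 8)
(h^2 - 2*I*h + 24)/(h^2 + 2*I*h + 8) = (h - 6*I)/(h - 2*I)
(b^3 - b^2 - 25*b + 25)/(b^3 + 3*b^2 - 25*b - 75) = (b - 1)/(b + 3)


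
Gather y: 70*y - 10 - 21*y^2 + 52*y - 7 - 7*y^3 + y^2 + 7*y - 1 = -7*y^3 - 20*y^2 + 129*y - 18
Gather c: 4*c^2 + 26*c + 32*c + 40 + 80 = 4*c^2 + 58*c + 120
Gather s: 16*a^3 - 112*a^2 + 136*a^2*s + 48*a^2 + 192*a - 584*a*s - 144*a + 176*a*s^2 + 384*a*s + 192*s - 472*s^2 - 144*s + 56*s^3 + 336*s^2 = 16*a^3 - 64*a^2 + 48*a + 56*s^3 + s^2*(176*a - 136) + s*(136*a^2 - 200*a + 48)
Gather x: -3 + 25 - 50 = -28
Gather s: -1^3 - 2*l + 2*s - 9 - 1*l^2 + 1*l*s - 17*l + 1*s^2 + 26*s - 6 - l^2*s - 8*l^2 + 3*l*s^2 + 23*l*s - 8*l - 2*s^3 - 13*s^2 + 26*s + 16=-9*l^2 - 27*l - 2*s^3 + s^2*(3*l - 12) + s*(-l^2 + 24*l + 54)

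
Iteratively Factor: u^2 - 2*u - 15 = (u + 3)*(u - 5)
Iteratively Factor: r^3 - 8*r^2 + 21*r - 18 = (r - 3)*(r^2 - 5*r + 6) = (r - 3)^2*(r - 2)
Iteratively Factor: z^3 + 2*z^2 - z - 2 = (z + 2)*(z^2 - 1) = (z + 1)*(z + 2)*(z - 1)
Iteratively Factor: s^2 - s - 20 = (s - 5)*(s + 4)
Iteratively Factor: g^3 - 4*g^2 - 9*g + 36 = (g + 3)*(g^2 - 7*g + 12) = (g - 3)*(g + 3)*(g - 4)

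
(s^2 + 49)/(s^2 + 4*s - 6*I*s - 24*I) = (s^2 + 49)/(s^2 + s*(4 - 6*I) - 24*I)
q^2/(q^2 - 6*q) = q/(q - 6)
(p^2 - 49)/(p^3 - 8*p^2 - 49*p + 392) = 1/(p - 8)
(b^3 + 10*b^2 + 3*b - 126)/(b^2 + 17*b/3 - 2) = 3*(b^2 + 4*b - 21)/(3*b - 1)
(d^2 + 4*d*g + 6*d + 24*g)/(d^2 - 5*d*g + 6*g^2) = (d^2 + 4*d*g + 6*d + 24*g)/(d^2 - 5*d*g + 6*g^2)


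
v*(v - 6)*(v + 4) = v^3 - 2*v^2 - 24*v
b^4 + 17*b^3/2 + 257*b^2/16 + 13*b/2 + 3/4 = (b + 1/4)^2*(b + 2)*(b + 6)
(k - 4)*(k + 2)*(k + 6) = k^3 + 4*k^2 - 20*k - 48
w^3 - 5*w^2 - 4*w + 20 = (w - 5)*(w - 2)*(w + 2)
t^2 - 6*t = t*(t - 6)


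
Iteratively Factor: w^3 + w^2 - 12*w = (w)*(w^2 + w - 12) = w*(w - 3)*(w + 4)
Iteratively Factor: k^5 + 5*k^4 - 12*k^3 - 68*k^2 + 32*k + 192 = (k + 2)*(k^4 + 3*k^3 - 18*k^2 - 32*k + 96) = (k - 2)*(k + 2)*(k^3 + 5*k^2 - 8*k - 48) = (k - 3)*(k - 2)*(k + 2)*(k^2 + 8*k + 16) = (k - 3)*(k - 2)*(k + 2)*(k + 4)*(k + 4)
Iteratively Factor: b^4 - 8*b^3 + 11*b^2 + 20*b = (b + 1)*(b^3 - 9*b^2 + 20*b) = b*(b + 1)*(b^2 - 9*b + 20) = b*(b - 5)*(b + 1)*(b - 4)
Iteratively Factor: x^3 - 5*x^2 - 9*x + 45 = (x - 5)*(x^2 - 9) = (x - 5)*(x + 3)*(x - 3)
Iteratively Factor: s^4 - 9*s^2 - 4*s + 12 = (s + 2)*(s^3 - 2*s^2 - 5*s + 6) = (s - 3)*(s + 2)*(s^2 + s - 2) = (s - 3)*(s + 2)^2*(s - 1)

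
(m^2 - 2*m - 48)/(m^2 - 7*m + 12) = (m^2 - 2*m - 48)/(m^2 - 7*m + 12)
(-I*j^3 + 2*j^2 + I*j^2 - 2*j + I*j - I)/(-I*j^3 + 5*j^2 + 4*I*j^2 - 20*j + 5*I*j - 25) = (j^3 + j^2*(-1 + 2*I) - j*(1 + 2*I) + 1)/(j^3 + j^2*(-4 + 5*I) - 5*j*(1 + 4*I) - 25*I)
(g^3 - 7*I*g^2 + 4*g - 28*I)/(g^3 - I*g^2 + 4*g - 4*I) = (g - 7*I)/(g - I)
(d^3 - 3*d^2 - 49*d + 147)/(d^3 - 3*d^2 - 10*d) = (-d^3 + 3*d^2 + 49*d - 147)/(d*(-d^2 + 3*d + 10))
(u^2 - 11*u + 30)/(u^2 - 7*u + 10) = (u - 6)/(u - 2)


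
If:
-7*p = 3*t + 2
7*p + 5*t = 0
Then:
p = -5/7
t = 1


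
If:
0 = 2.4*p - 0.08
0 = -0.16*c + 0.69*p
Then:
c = 0.14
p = 0.03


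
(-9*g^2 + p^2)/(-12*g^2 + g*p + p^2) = (3*g + p)/(4*g + p)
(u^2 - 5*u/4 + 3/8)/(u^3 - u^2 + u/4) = (4*u - 3)/(2*u*(2*u - 1))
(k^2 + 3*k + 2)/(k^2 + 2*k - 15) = (k^2 + 3*k + 2)/(k^2 + 2*k - 15)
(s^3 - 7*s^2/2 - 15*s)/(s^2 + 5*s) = (s^2 - 7*s/2 - 15)/(s + 5)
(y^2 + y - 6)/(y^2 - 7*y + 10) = (y + 3)/(y - 5)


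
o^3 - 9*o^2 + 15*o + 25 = (o - 5)^2*(o + 1)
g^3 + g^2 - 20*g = g*(g - 4)*(g + 5)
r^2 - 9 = (r - 3)*(r + 3)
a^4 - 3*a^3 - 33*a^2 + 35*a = a*(a - 7)*(a - 1)*(a + 5)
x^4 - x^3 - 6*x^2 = x^2*(x - 3)*(x + 2)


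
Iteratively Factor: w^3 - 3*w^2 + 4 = (w - 2)*(w^2 - w - 2) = (w - 2)^2*(w + 1)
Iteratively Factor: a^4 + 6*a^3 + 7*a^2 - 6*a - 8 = (a + 1)*(a^3 + 5*a^2 + 2*a - 8) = (a - 1)*(a + 1)*(a^2 + 6*a + 8) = (a - 1)*(a + 1)*(a + 2)*(a + 4)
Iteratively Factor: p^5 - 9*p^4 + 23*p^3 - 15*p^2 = (p - 3)*(p^4 - 6*p^3 + 5*p^2) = (p - 3)*(p - 1)*(p^3 - 5*p^2) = (p - 5)*(p - 3)*(p - 1)*(p^2) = p*(p - 5)*(p - 3)*(p - 1)*(p)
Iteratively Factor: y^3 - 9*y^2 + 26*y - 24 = (y - 4)*(y^2 - 5*y + 6) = (y - 4)*(y - 2)*(y - 3)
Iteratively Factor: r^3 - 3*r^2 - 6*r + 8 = (r - 1)*(r^2 - 2*r - 8) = (r - 1)*(r + 2)*(r - 4)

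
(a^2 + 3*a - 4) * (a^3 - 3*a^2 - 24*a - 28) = a^5 - 37*a^3 - 88*a^2 + 12*a + 112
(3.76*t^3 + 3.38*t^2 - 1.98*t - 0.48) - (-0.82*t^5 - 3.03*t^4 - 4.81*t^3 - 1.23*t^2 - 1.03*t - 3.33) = 0.82*t^5 + 3.03*t^4 + 8.57*t^3 + 4.61*t^2 - 0.95*t + 2.85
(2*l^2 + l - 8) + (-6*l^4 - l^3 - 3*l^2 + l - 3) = -6*l^4 - l^3 - l^2 + 2*l - 11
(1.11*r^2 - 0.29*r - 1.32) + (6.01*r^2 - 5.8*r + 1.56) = 7.12*r^2 - 6.09*r + 0.24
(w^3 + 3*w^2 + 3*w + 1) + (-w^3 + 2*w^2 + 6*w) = 5*w^2 + 9*w + 1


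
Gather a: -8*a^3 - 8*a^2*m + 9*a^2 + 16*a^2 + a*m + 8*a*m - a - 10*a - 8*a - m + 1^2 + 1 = -8*a^3 + a^2*(25 - 8*m) + a*(9*m - 19) - m + 2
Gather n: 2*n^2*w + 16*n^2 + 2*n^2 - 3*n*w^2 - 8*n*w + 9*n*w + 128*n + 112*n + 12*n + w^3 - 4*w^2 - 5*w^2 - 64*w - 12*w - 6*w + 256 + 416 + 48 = n^2*(2*w + 18) + n*(-3*w^2 + w + 252) + w^3 - 9*w^2 - 82*w + 720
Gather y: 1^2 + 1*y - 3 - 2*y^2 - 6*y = -2*y^2 - 5*y - 2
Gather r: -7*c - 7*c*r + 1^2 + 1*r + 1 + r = -7*c + r*(2 - 7*c) + 2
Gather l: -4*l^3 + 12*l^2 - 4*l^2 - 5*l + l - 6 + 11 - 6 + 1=-4*l^3 + 8*l^2 - 4*l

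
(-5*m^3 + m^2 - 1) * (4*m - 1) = -20*m^4 + 9*m^3 - m^2 - 4*m + 1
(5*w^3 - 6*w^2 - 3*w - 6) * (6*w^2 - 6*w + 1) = 30*w^5 - 66*w^4 + 23*w^3 - 24*w^2 + 33*w - 6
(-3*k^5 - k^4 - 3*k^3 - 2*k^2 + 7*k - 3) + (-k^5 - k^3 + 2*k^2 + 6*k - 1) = -4*k^5 - k^4 - 4*k^3 + 13*k - 4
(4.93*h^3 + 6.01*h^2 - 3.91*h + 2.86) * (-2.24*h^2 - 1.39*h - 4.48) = -11.0432*h^5 - 20.3151*h^4 - 21.6819*h^3 - 27.8963*h^2 + 13.5414*h - 12.8128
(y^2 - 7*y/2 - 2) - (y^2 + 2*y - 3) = 1 - 11*y/2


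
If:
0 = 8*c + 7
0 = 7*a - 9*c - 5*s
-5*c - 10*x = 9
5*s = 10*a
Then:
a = 21/8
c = -7/8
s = 21/4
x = -37/80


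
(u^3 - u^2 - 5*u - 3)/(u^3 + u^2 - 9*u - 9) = (u + 1)/(u + 3)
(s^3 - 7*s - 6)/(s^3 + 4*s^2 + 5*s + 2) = (s - 3)/(s + 1)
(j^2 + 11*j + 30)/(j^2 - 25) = (j + 6)/(j - 5)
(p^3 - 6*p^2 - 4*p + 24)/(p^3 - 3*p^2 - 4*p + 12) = (p - 6)/(p - 3)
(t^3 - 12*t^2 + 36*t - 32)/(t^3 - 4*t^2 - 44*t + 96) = (t - 2)/(t + 6)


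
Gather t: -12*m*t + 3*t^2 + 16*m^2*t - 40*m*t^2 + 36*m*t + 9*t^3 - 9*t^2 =9*t^3 + t^2*(-40*m - 6) + t*(16*m^2 + 24*m)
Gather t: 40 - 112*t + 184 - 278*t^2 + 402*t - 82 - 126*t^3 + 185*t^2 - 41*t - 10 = -126*t^3 - 93*t^2 + 249*t + 132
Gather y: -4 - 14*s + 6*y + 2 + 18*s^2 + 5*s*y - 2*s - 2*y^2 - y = 18*s^2 - 16*s - 2*y^2 + y*(5*s + 5) - 2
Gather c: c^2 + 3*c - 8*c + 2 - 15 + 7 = c^2 - 5*c - 6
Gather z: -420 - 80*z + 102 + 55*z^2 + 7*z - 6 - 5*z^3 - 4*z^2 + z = -5*z^3 + 51*z^2 - 72*z - 324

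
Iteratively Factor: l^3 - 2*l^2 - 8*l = (l)*(l^2 - 2*l - 8) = l*(l + 2)*(l - 4)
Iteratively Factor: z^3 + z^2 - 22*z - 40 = (z - 5)*(z^2 + 6*z + 8) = (z - 5)*(z + 4)*(z + 2)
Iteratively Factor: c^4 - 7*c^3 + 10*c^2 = (c)*(c^3 - 7*c^2 + 10*c) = c*(c - 5)*(c^2 - 2*c) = c*(c - 5)*(c - 2)*(c)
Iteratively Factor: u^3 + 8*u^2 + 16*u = (u + 4)*(u^2 + 4*u) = (u + 4)^2*(u)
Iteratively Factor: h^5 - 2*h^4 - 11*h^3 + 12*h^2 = (h + 3)*(h^4 - 5*h^3 + 4*h^2) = h*(h + 3)*(h^3 - 5*h^2 + 4*h) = h^2*(h + 3)*(h^2 - 5*h + 4) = h^2*(h - 4)*(h + 3)*(h - 1)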